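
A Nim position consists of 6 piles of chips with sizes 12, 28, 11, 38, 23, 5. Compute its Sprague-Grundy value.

Write each in binary and XOR column by column:
  001100  (12)
  011100  (28)
  001011  (11)
  100110  (38)
  010111  (23)
  000101  (5)
  ------
  101111  (47)

47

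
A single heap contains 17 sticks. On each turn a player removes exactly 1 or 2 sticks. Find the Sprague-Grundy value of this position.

2

Grundy values for subtraction set {1, 2}:
k:     0  1  2  3  4  5  6  7  8  9 10 11 12 13 14 15 16 17
g(k):  0  1  2  0  1  2  0  1  2  0  1  2  0  1  2  0  1  2
So g(17) = 2.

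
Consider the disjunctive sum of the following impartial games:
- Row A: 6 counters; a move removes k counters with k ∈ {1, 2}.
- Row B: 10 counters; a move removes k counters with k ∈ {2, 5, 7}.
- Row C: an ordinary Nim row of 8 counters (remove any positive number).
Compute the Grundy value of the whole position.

For row A, compute g(0), g(1), … with moves {1, 2}:
g(0) = mex{} = 0
g(1) = mex{0} = 1
g(2) = mex{0,1} = 2
g(3) = mex{1,2} = 0
g(4) = mex{0,2} = 1
g(5) = mex{0,1} = 2
g(6) = mex{1,2} = 0
So g(6) = 0.
Grundy values for row B (subtraction set {2, 5, 7}):
k:     0  1  2  3  4  5  6  7  8  9 10
g(k):  0  0  1  1  0  2  1  3  2  2  0
So g(10) = 0.
Row C is a plain Nim row of size 8, so its Grundy value is 8.
By the Sprague-Grundy theorem, the Grundy value of a sum of independent games is the XOR of the component values.
Combined value = 0 XOR 0 XOR 8 = 8.

8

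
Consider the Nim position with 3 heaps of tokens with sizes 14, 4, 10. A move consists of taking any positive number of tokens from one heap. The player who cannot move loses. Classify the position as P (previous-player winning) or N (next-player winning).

Nim-sum: 14 ⊕ 4 ⊕ 10 = 0.
The nim-sum is 0, so this is a P-position: the player to move is in a losing position under optimal play.

P-position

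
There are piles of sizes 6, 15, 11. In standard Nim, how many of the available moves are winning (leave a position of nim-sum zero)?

Nim-sum: 6 ^ 15 ^ 11 = 2.
The overall nim-sum is X = 2. A pile of size p has a winning move iff p XOR X < p (reduce it to p XOR X).
  6: 6 XOR 2 = 4 < 6 — winning move (to 4).
  15: 15 XOR 2 = 13 < 15 — winning move (to 13).
  11: 11 XOR 2 = 9 < 11 — winning move (to 9).
That gives 3 winning moves.

3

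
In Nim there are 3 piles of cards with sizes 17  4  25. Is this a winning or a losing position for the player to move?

Winning position

Compute the nim-sum pairwise:
17 ⊕ 4 = 21
21 ⊕ 25 = 12
The nim-sum is 12 ≠ 0, so this is an N-position: the player to move can win.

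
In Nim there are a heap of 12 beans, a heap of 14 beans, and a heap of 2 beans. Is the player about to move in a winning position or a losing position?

Losing position

Nim-sum: 12 ⊕ 14 ⊕ 2 = 0.
The nim-sum is 0, so this is a P-position: the player to move is in a losing position under optimal play.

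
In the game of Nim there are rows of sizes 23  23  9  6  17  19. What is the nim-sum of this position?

In binary:
  10111  (23)
  10111  (23)
  01001  (9)
  00110  (6)
  10001  (17)
  10011  (19)
  -----
  01101  (13)

13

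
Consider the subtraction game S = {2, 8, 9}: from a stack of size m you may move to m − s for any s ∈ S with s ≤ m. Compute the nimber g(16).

Compute g(0), g(1), … for moves {2, 8, 9}:
k:     0  1  2  3  4  5  6  7  8  9 10 11 12 13 14 15 16
g(k):  0  0  1  1  0  0  1  1  2  2  3  0  2  1  3  0  0
So g(16) = 0.

0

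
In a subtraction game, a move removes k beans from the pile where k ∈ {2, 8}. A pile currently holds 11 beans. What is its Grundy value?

Grundy values for subtraction set {2, 8}:
k:     0  1  2  3  4  5  6  7  8  9 10 11
g(k):  0  0  1  1  0  0  1  1  2  2  0  0
So g(11) = 0.

0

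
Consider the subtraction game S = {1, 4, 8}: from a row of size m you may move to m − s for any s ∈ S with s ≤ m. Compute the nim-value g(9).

2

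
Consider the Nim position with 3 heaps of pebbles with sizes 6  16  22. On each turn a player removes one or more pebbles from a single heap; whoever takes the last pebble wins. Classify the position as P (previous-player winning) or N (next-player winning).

Nim-sum: 6 ⊕ 16 ⊕ 22 = 0.
The nim-sum is 0, so this is a P-position: the player to move is in a losing position under optimal play.

P-position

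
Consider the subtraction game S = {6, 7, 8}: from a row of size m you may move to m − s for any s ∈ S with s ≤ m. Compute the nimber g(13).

2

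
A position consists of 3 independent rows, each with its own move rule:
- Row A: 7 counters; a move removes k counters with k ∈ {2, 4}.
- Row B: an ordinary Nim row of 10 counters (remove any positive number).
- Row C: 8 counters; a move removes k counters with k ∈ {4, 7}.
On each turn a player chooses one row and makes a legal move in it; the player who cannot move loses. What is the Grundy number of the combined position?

8

For row A, compute g(0), g(1), … with moves {2, 4}:
g(0) = mex{} = 0
g(1) = mex{} = 0
g(2) = mex{0} = 1
g(3) = mex{0} = 1
g(4) = mex{0,1} = 2
g(5) = mex{0,1} = 2
g(6) = mex{1,2} = 0
g(7) = mex{1,2} = 0
So g(7) = 0.
Row B is a plain Nim row of size 10, so its Grundy value is 10.
Grundy values for row C (subtraction set {4, 7}):
g(0) = mex{} = 0
g(1) = mex{} = 0
g(2) = mex{} = 0
g(3) = mex{} = 0
g(4) = mex{0} = 1
g(5) = mex{0} = 1
g(6) = mex{0} = 1
g(7) = mex{0} = 1
g(8) = mex{0,1} = 2
So g(8) = 2.
The value of a disjunctive sum is the nim-sum of the parts.
Combined value = 0 ⊕ 10 ⊕ 2 = 8.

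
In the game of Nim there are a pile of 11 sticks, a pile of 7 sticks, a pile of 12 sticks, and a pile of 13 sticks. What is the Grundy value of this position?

Compute the nim-sum pairwise:
11 ⊕ 7 = 12
12 ⊕ 12 = 0
0 ⊕ 13 = 13

13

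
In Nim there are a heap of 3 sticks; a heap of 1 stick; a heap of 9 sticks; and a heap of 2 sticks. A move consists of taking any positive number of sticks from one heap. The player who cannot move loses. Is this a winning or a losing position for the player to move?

Winning position

Compute the nim-sum pairwise:
3 XOR 1 = 2
2 XOR 9 = 11
11 XOR 2 = 9
The nim-sum is 9 ≠ 0, so this is an N-position: the player to move can win.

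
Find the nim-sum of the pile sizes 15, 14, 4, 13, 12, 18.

22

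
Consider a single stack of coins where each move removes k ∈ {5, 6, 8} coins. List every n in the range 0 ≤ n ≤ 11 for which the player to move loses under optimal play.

0, 1, 2, 3, 4

Compute g(0), g(1), … for moves {5, 6, 8}:
g(0) = mex{} = 0
g(1) = mex{} = 0
g(2) = mex{} = 0
g(3) = mex{} = 0
g(4) = mex{} = 0
g(5) = mex{0} = 1
g(6) = mex{0} = 1
g(7) = mex{0} = 1
g(8) = mex{0} = 1
g(9) = mex{0} = 1
g(10) = mex{0,1} = 2
g(11) = mex{0,1} = 2
The P-positions (g = 0) in 0..11 are 0, 1, 2, 3, 4.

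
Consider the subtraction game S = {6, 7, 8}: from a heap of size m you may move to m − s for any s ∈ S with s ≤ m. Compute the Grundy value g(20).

1

Grundy values for subtraction set {6, 7, 8}:
k:     0  1  2  3  4  5  6  7  8  9 10 11 12 13 14 15 16 17 18 19 20
g(k):  0  0  0  0  0  0  1  1  1  1  1  1  2  2  0  0  0  0  0  0  1
So g(20) = 1.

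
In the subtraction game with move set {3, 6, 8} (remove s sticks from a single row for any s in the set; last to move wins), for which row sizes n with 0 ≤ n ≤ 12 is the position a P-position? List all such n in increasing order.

0, 1, 2, 11, 12

Compute g(0), g(1), … for moves {3, 6, 8}:
k:     0  1  2  3  4  5  6  7  8  9 10 11 12
g(k):  0  0  0  1  1  1  2  2  2  3  3  0  0
The P-positions (g = 0) in 0..12 are 0, 1, 2, 11, 12.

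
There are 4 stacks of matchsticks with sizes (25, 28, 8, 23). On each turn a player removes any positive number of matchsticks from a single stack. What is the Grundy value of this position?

26

Compute the nim-sum pairwise:
25 XOR 28 = 5
5 XOR 8 = 13
13 XOR 23 = 26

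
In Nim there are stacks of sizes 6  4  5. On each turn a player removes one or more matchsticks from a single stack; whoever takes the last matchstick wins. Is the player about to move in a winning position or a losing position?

In binary:
  110  (6)
  100  (4)
  101  (5)
  ---
  111  (7)
The nim-sum is 7 ≠ 0, so this is an N-position: the player to move can win.

Winning position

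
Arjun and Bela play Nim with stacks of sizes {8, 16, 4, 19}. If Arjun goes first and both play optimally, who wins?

Nim-sum: 8 ⊕ 16 ⊕ 4 ⊕ 19 = 15.
The nim-sum is 15 ≠ 0, so this is an N-position: the player to move can win; Arjun has a winning move.

Arjun wins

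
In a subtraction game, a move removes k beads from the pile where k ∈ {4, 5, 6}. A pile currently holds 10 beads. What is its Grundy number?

Build the Grundy sequence with g(k) = mex{g(k−s) : s ∈ {4, 5, 6}, s ≤ k}:
k:     0  1  2  3  4  5  6  7  8  9 10
g(k):  0  0  0  0  1  1  1  1  2  2  0
So g(10) = 0.

0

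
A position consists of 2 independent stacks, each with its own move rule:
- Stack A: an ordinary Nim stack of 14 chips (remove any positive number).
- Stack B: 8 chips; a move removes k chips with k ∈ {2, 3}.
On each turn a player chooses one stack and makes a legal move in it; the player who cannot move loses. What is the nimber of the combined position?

15

Stack A is a plain Nim stack of size 14, so its Grundy value is 14.
For stack B, compute g(0), g(1), … with moves {2, 3}:
g(0) = mex{} = 0
g(1) = mex{} = 0
g(2) = mex{0} = 1
g(3) = mex{0} = 1
g(4) = mex{0,1} = 2
g(5) = mex{1} = 0
g(6) = mex{1,2} = 0
g(7) = mex{0,2} = 1
g(8) = mex{0} = 1
So g(8) = 1.
By the Sprague-Grundy theorem, the Grundy value of a sum of independent games is the XOR of the component values.
Combined value = 14 XOR 1 = 15.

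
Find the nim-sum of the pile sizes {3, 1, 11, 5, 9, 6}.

3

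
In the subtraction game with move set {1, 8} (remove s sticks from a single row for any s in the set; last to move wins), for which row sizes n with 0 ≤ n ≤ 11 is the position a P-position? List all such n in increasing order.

0, 2, 4, 6, 9, 11

Compute g(0), g(1), … for moves {1, 8}:
g(0) = mex{} = 0
g(1) = mex{0} = 1
g(2) = mex{1} = 0
g(3) = mex{0} = 1
g(4) = mex{1} = 0
g(5) = mex{0} = 1
g(6) = mex{1} = 0
g(7) = mex{0} = 1
g(8) = mex{0,1} = 2
g(9) = mex{1,2} = 0
g(10) = mex{0} = 1
g(11) = mex{1} = 0
The P-positions (g = 0) in 0..11 are 0, 2, 4, 6, 9, 11.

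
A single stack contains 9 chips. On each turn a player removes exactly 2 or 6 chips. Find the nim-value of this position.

0

Compute g(0), g(1), … for moves {2, 6}:
g(0) = mex{} = 0
g(1) = mex{} = 0
g(2) = mex{0} = 1
g(3) = mex{0} = 1
g(4) = mex{1} = 0
g(5) = mex{1} = 0
g(6) = mex{0} = 1
g(7) = mex{0} = 1
g(8) = mex{1} = 0
g(9) = mex{1} = 0
So g(9) = 0.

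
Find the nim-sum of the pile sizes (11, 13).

6

In binary:
  1011  (11)
  1101  (13)
  ----
  0110  (6)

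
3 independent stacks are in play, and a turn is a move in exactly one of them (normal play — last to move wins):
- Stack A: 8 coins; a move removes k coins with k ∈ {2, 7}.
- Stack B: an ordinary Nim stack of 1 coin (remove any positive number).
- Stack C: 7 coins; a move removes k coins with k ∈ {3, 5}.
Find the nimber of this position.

1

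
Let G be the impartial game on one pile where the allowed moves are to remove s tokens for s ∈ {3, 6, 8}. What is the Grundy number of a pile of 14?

Build the Grundy sequence with g(k) = mex{g(k−s) : s ∈ {3, 6, 8}, s ≤ k}:
g(0) = mex{} = 0
g(1) = mex{} = 0
g(2) = mex{} = 0
g(3) = mex{0} = 1
g(4) = mex{0} = 1
g(5) = mex{0} = 1
g(6) = mex{0,1} = 2
g(7) = mex{0,1} = 2
g(8) = mex{0,1} = 2
g(9) = mex{0,1,2} = 3
g(10) = mex{0,1,2} = 3
g(11) = mex{1,2} = 0
g(12) = mex{1,2,3} = 0
g(13) = mex{1,2,3} = 0
g(14) = mex{0,2} = 1
So g(14) = 1.

1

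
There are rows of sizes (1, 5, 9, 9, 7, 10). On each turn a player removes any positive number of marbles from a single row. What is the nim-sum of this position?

9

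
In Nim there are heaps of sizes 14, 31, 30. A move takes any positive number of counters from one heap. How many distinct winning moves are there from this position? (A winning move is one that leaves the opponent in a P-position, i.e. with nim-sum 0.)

Nim-sum: 14 XOR 31 XOR 30 = 15.
The overall nim-sum is X = 15. A heap of size p has a winning move iff p XOR X < p (reduce it to p XOR X).
  14: 14 XOR 15 = 1 < 14 — winning move (to 1).
  31: 31 XOR 15 = 16 < 31 — winning move (to 16).
  30: 30 XOR 15 = 17 < 30 — winning move (to 17).
That gives 3 winning moves.

3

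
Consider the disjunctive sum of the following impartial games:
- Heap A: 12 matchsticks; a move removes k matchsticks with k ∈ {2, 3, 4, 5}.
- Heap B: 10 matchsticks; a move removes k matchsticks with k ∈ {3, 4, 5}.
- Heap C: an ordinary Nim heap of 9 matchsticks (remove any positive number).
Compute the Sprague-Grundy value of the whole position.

Build the Grundy sequence for heap A with g(k) = mex{g(k−s) : s ∈ {2, 3, 4, 5}, s ≤ k}:
k:     0  1  2  3  4  5  6  7  8  9 10 11 12
g(k):  0  0  1  1  2  2  3  0  0  1  1  2  2
So g(12) = 2.
For heap B, compute g(0), g(1), … with moves {3, 4, 5}:
k:     0  1  2  3  4  5  6  7  8  9 10
g(k):  0  0  0  1  1  1  2  2  0  0  0
So g(10) = 0.
Heap C is a plain Nim heap of size 9, so its Grundy value is 9.
The value of a disjunctive sum is the nim-sum of the parts.
Combined value = 2 XOR 0 XOR 9 = 11.

11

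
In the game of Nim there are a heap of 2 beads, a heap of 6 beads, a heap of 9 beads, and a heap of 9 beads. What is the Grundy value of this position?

4

Bitwise XOR of the heap sizes:
  0010  (2)
  0110  (6)
  1001  (9)
  1001  (9)
  ----
  0100  (4)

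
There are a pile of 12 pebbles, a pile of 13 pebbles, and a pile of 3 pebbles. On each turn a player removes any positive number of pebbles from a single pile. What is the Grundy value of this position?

2

Compute the nim-sum pairwise:
12 ^ 13 = 1
1 ^ 3 = 2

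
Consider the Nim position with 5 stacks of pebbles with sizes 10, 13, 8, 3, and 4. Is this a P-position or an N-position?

N-position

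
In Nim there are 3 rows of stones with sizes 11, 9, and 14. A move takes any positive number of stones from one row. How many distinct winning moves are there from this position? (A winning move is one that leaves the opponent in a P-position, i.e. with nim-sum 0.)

In binary:
  1011  (11)
  1001  (9)
  1110  (14)
  ----
  1100  (12)
The overall nim-sum is X = 12. A row of size p has a winning move iff p XOR X < p (reduce it to p XOR X).
  11: 11 XOR 12 = 7 < 11 — winning move (to 7).
  9: 9 XOR 12 = 5 < 9 — winning move (to 5).
  14: 14 XOR 12 = 2 < 14 — winning move (to 2).
That gives 3 winning moves.

3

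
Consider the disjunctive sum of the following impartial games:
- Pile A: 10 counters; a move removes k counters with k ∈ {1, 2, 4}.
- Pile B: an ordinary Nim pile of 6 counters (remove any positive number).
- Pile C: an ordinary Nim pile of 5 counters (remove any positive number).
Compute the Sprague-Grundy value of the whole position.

For pile A, compute g(0), g(1), … with moves {1, 2, 4}:
g(0) = mex{} = 0
g(1) = mex{0} = 1
g(2) = mex{0,1} = 2
g(3) = mex{1,2} = 0
g(4) = mex{0,2} = 1
g(5) = mex{0,1} = 2
g(6) = mex{1,2} = 0
g(7) = mex{0,2} = 1
g(8) = mex{0,1} = 2
g(9) = mex{1,2} = 0
g(10) = mex{0,2} = 1
So g(10) = 1.
Pile B is a plain Nim pile of size 6, so its Grundy value is 6.
Pile C is a plain Nim pile of size 5, so its Grundy value is 5.
By the Sprague-Grundy theorem, the Grundy value of a sum of independent games is the XOR of the component values.
Combined value = 1 ⊕ 6 ⊕ 5 = 2.

2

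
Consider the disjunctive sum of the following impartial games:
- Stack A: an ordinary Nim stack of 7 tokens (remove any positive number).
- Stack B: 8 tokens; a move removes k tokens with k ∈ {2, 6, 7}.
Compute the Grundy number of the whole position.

Stack A is a plain Nim stack of size 7, so its Grundy value is 7.
For stack B, compute g(0), g(1), … with moves {2, 6, 7}:
k:     0  1  2  3  4  5  6  7  8
g(k):  0  0  1  1  0  0  1  1  2
So g(8) = 2.
By the Sprague-Grundy theorem, the Grundy value of a sum of independent games is the XOR of the component values.
Combined value = 7 ⊕ 2 = 5.

5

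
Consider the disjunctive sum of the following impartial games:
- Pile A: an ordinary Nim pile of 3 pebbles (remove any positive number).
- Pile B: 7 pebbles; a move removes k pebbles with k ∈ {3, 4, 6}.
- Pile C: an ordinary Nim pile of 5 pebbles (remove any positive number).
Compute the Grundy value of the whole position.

Pile A is a plain Nim pile of size 3, so its Grundy value is 3.
Build the Grundy sequence for pile B with g(k) = mex{g(k−s) : s ∈ {3, 4, 6}, s ≤ k}:
k:     0  1  2  3  4  5  6  7
g(k):  0  0  0  1  1  1  2  2
So g(7) = 2.
Pile C is a plain Nim pile of size 5, so its Grundy value is 5.
The value of a disjunctive sum is the nim-sum of the parts.
Combined value = 3 ⊕ 2 ⊕ 5 = 4.

4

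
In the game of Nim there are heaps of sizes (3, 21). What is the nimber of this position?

Bitwise XOR of the heap sizes:
  00011  (3)
  10101  (21)
  -----
  10110  (22)

22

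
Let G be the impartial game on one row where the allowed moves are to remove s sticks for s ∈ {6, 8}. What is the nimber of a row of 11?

Compute g(0), g(1), … for moves {6, 8}:
k:     0  1  2  3  4  5  6  7  8  9 10 11
g(k):  0  0  0  0  0  0  1  1  1  1  1  1
So g(11) = 1.

1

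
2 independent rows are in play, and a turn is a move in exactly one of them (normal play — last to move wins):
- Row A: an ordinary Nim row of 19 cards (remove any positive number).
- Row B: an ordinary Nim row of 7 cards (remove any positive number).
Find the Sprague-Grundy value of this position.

Row A is a plain Nim row of size 19, so its Grundy value is 19.
Row B is a plain Nim row of size 7, so its Grundy value is 7.
The value of a disjunctive sum is the nim-sum of the parts.
Combined value = 19 ⊕ 7 = 20.

20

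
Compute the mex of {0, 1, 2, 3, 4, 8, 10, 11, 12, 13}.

5

The values 0, 1, 2, 3, 4 are all present; 5 is the first non-negative integer missing from the set.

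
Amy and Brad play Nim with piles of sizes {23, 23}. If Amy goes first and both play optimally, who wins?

Brad wins

In binary:
  10111  (23)
  10111  (23)
  -----
  00000  (0)
The nim-sum is 0, so this is a P-position: the player to move is in a losing position under optimal play; Amy is about to move from it and so loses — Brad wins.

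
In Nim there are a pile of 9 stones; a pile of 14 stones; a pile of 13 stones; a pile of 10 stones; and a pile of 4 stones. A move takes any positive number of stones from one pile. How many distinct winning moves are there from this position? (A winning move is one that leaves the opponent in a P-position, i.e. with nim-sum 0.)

3

In binary:
  1001  (9)
  1110  (14)
  1101  (13)
  1010  (10)
  0100  (4)
  ----
  0100  (4)
The overall nim-sum is X = 4. A pile of size p has a winning move iff p XOR X < p (reduce it to p XOR X).
  9: 9 XOR 4 = 13 ≥ 9 — no move.
  14: 14 XOR 4 = 10 < 14 — winning move (to 10).
  13: 13 XOR 4 = 9 < 13 — winning move (to 9).
  10: 10 XOR 4 = 14 ≥ 10 — no move.
  4: 4 XOR 4 = 0 < 4 — winning move (to 0).
That gives 3 winning moves.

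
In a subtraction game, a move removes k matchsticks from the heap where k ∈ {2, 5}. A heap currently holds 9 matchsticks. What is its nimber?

1

Grundy values for subtraction set {2, 5}:
k:     0  1  2  3  4  5  6  7  8  9
g(k):  0  0  1  1  0  2  1  0  0  1
So g(9) = 1.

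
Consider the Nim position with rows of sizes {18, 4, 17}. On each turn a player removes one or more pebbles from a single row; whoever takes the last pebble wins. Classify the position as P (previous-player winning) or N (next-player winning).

Compute the nim-sum pairwise:
18 ^ 4 = 22
22 ^ 17 = 7
The nim-sum is 7 ≠ 0, so this is an N-position: the player to move can win.

N-position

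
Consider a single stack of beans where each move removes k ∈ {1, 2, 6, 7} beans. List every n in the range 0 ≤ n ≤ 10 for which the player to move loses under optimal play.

0, 3, 8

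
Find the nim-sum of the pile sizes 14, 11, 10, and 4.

Compute the nim-sum pairwise:
14 ⊕ 11 = 5
5 ⊕ 10 = 15
15 ⊕ 4 = 11

11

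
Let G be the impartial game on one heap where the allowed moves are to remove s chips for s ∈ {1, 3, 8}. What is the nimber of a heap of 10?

2

Build the Grundy sequence with g(k) = mex{g(k−s) : s ∈ {1, 3, 8}, s ≤ k}:
k:     0  1  2  3  4  5  6  7  8  9 10
g(k):  0  1  0  1  0  1  0  1  2  3  2
So g(10) = 2.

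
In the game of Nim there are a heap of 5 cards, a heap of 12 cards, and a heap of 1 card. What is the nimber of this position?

8

Compute the nim-sum pairwise:
5 ^ 12 = 9
9 ^ 1 = 8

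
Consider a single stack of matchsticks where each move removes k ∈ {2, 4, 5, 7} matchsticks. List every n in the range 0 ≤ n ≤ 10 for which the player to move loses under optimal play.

0, 1, 9, 10

Grundy values for subtraction set {2, 4, 5, 7}:
k:     0  1  2  3  4  5  6  7  8  9 10
g(k):  0  0  1  1  2  2  3  3  4  0  0
The P-positions (g = 0) in 0..10 are 0, 1, 9, 10.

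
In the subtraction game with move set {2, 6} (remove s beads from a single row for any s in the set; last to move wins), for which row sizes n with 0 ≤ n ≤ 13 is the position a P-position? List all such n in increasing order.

0, 1, 4, 5, 8, 9, 12, 13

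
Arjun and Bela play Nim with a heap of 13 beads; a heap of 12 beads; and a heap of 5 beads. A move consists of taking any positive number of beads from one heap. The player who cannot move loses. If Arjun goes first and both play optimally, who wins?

Arjun wins

Compute the nim-sum pairwise:
13 ^ 12 = 1
1 ^ 5 = 4
The nim-sum is 4 ≠ 0, so this is an N-position: the player to move can win; Arjun has a winning move.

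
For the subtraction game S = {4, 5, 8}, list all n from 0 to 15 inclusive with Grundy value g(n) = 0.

Compute g(0), g(1), … for moves {4, 5, 8}:
k:     0  1  2  3  4  5  6  7  8  9 10 11 12 13 14 15
g(k):  0  0  0  0  1  1  1  1  2  2  2  2  0  0  0  0
The P-positions (g = 0) in 0..15 are 0, 1, 2, 3, 12, 13, 14, 15.

0, 1, 2, 3, 12, 13, 14, 15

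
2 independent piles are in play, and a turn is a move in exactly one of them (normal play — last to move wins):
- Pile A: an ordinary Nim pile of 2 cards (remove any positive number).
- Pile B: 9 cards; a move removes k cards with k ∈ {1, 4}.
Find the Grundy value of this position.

Pile A is a plain Nim pile of size 2, so its Grundy value is 2.
For pile B, compute g(0), g(1), … with moves {1, 4}:
k:     0  1  2  3  4  5  6  7  8  9
g(k):  0  1  0  1  2  0  1  0  1  2
So g(9) = 2.
By the Sprague-Grundy theorem, the Grundy value of a sum of independent games is the XOR of the component values.
Combined value = 2 XOR 2 = 0.

0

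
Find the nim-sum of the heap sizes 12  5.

Nim-sum: 12 XOR 5 = 9.

9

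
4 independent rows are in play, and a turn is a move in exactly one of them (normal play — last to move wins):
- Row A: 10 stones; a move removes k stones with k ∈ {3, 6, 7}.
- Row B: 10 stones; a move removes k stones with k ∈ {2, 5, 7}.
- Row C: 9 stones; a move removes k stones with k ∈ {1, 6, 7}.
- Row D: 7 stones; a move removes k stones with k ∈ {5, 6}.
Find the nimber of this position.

2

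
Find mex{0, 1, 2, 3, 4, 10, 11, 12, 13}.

5

The values 0, 1, 2, 3, 4 are all present; 5 is the first non-negative integer missing from the set.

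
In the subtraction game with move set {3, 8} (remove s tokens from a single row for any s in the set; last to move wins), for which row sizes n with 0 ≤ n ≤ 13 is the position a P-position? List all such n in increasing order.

0, 1, 2, 6, 7, 11, 12, 13

Compute g(0), g(1), … for moves {3, 8}:
g(0) = mex{} = 0
g(1) = mex{} = 0
g(2) = mex{} = 0
g(3) = mex{0} = 1
g(4) = mex{0} = 1
g(5) = mex{0} = 1
g(6) = mex{1} = 0
g(7) = mex{1} = 0
g(8) = mex{0,1} = 2
g(9) = mex{0} = 1
g(10) = mex{0} = 1
g(11) = mex{1,2} = 0
g(12) = mex{1} = 0
g(13) = mex{1} = 0
The P-positions (g = 0) in 0..13 are 0, 1, 2, 6, 7, 11, 12, 13.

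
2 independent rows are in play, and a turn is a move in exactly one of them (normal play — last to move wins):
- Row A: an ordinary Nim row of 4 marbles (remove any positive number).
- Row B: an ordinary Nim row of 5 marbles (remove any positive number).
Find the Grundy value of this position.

1

Row A is a plain Nim row of size 4, so its Grundy value is 4.
Row B is a plain Nim row of size 5, so its Grundy value is 5.
By the Sprague-Grundy theorem, the Grundy value of a sum of independent games is the XOR of the component values.
Combined value = 4 ⊕ 5 = 1.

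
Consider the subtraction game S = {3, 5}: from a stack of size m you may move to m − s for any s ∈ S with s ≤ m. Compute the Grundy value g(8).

0

Grundy values for subtraction set {3, 5}:
g(0) = mex{} = 0
g(1) = mex{} = 0
g(2) = mex{} = 0
g(3) = mex{0} = 1
g(4) = mex{0} = 1
g(5) = mex{0} = 1
g(6) = mex{0,1} = 2
g(7) = mex{0,1} = 2
g(8) = mex{1} = 0
So g(8) = 0.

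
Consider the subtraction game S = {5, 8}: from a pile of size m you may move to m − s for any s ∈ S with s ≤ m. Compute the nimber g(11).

2

Build the Grundy sequence with g(k) = mex{g(k−s) : s ∈ {5, 8}, s ≤ k}:
k:     0  1  2  3  4  5  6  7  8  9 10 11
g(k):  0  0  0  0  0  1  1  1  1  1  2  2
So g(11) = 2.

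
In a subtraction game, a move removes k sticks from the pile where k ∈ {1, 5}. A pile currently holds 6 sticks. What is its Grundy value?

0

Grundy values for subtraction set {1, 5}:
k:     0  1  2  3  4  5  6
g(k):  0  1  0  1  0  1  0
So g(6) = 0.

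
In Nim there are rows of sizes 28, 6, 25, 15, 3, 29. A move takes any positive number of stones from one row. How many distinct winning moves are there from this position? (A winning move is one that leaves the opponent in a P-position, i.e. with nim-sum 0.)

3

Nim-sum: 28 XOR 6 XOR 25 XOR 15 XOR 3 XOR 29 = 18.
The overall nim-sum is X = 18. A row of size p has a winning move iff p XOR X < p (reduce it to p XOR X).
  28: 28 XOR 18 = 14 < 28 — winning move (to 14).
  6: 6 XOR 18 = 20 ≥ 6 — no move.
  25: 25 XOR 18 = 11 < 25 — winning move (to 11).
  15: 15 XOR 18 = 29 ≥ 15 — no move.
  3: 3 XOR 18 = 17 ≥ 3 — no move.
  29: 29 XOR 18 = 15 < 29 — winning move (to 15).
That gives 3 winning moves.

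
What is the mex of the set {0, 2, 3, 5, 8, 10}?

0 is in the set but 1 is not, so the mex is 1.

1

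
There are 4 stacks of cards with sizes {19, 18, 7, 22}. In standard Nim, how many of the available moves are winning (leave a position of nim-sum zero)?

3

Compute the nim-sum pairwise:
19 ^ 18 = 1
1 ^ 7 = 6
6 ^ 22 = 16
The overall nim-sum is X = 16. A stack of size p has a winning move iff p XOR X < p (reduce it to p XOR X).
  19: 19 XOR 16 = 3 < 19 — winning move (to 3).
  18: 18 XOR 16 = 2 < 18 — winning move (to 2).
  7: 7 XOR 16 = 23 ≥ 7 — no move.
  22: 22 XOR 16 = 6 < 22 — winning move (to 6).
That gives 3 winning moves.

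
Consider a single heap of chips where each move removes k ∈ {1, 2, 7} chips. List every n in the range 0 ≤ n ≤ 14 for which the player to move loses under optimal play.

Compute g(0), g(1), … for moves {1, 2, 7}:
g(0) = mex{} = 0
g(1) = mex{0} = 1
g(2) = mex{0,1} = 2
g(3) = mex{1,2} = 0
g(4) = mex{0,2} = 1
g(5) = mex{0,1} = 2
g(6) = mex{1,2} = 0
g(7) = mex{0,2} = 1
g(8) = mex{0,1} = 2
g(9) = mex{1,2} = 0
g(10) = mex{0,2} = 1
g(11) = mex{0,1} = 2
g(12) = mex{1,2} = 0
g(13) = mex{0,2} = 1
g(14) = mex{0,1} = 2
The P-positions (g = 0) in 0..14 are 0, 3, 6, 9, 12.

0, 3, 6, 9, 12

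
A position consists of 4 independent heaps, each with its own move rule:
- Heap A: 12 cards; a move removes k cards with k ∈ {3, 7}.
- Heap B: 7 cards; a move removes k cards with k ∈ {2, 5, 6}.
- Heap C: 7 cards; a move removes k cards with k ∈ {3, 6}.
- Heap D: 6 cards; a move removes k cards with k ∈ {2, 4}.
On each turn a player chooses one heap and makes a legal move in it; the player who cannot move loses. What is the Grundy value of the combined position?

For heap A, compute g(0), g(1), … with moves {3, 7}:
g(0) = mex{} = 0
g(1) = mex{} = 0
g(2) = mex{} = 0
g(3) = mex{0} = 1
g(4) = mex{0} = 1
g(5) = mex{0} = 1
g(6) = mex{1} = 0
g(7) = mex{0,1} = 2
g(8) = mex{0,1} = 2
g(9) = mex{0} = 1
g(10) = mex{1,2} = 0
g(11) = mex{1,2} = 0
g(12) = mex{1} = 0
So g(12) = 0.
Grundy values for heap B (subtraction set {2, 5, 6}):
k:     0  1  2  3  4  5  6  7
g(k):  0  0  1  1  0  2  1  3
So g(7) = 3.
Build the Grundy sequence for heap C with g(k) = mex{g(k−s) : s ∈ {3, 6}, s ≤ k}:
k:     0  1  2  3  4  5  6  7
g(k):  0  0  0  1  1  1  2  2
So g(7) = 2.
Grundy values for heap D (subtraction set {2, 4}):
g(0) = mex{} = 0
g(1) = mex{} = 0
g(2) = mex{0} = 1
g(3) = mex{0} = 1
g(4) = mex{0,1} = 2
g(5) = mex{0,1} = 2
g(6) = mex{1,2} = 0
So g(6) = 0.
By the Sprague-Grundy theorem, the Grundy value of a sum of independent games is the XOR of the component values.
Combined value = 0 XOR 3 XOR 2 XOR 0 = 1.

1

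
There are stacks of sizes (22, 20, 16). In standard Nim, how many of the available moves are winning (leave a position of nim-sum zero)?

3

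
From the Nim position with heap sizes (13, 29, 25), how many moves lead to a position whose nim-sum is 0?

Nim-sum: 13 XOR 29 XOR 25 = 9.
The overall nim-sum is X = 9. A heap of size p has a winning move iff p XOR X < p (reduce it to p XOR X).
  13: 13 XOR 9 = 4 < 13 — winning move (to 4).
  29: 29 XOR 9 = 20 < 29 — winning move (to 20).
  25: 25 XOR 9 = 16 < 25 — winning move (to 16).
That gives 3 winning moves.

3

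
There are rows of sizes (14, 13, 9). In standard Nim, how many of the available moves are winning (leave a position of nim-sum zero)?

Compute the nim-sum pairwise:
14 ⊕ 13 = 3
3 ⊕ 9 = 10
The overall nim-sum is X = 10. A row of size p has a winning move iff p XOR X < p (reduce it to p XOR X).
  14: 14 XOR 10 = 4 < 14 — winning move (to 4).
  13: 13 XOR 10 = 7 < 13 — winning move (to 7).
  9: 9 XOR 10 = 3 < 9 — winning move (to 3).
That gives 3 winning moves.

3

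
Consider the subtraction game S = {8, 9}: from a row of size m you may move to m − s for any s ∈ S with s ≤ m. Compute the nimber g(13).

Compute g(0), g(1), … for moves {8, 9}:
g(0) = mex{} = 0
g(1) = mex{} = 0
g(2) = mex{} = 0
g(3) = mex{} = 0
g(4) = mex{} = 0
g(5) = mex{} = 0
g(6) = mex{} = 0
g(7) = mex{} = 0
g(8) = mex{0} = 1
g(9) = mex{0} = 1
g(10) = mex{0} = 1
g(11) = mex{0} = 1
g(12) = mex{0} = 1
g(13) = mex{0} = 1
So g(13) = 1.

1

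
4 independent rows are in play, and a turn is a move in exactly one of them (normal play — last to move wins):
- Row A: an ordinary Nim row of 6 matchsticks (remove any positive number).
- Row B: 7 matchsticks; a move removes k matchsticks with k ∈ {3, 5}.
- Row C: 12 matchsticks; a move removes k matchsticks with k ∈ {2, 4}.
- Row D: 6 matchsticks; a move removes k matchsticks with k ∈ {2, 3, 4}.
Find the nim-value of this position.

Row A is a plain Nim row of size 6, so its Grundy value is 6.
Build the Grundy sequence for row B with g(k) = mex{g(k−s) : s ∈ {3, 5}, s ≤ k}:
k:     0  1  2  3  4  5  6  7
g(k):  0  0  0  1  1  1  2  2
So g(7) = 2.
For row C, compute g(0), g(1), … with moves {2, 4}:
k:     0  1  2  3  4  5  6  7  8  9 10 11 12
g(k):  0  0  1  1  2  2  0  0  1  1  2  2  0
So g(12) = 0.
Grundy values for row D (subtraction set {2, 3, 4}):
k:     0  1  2  3  4  5  6
g(k):  0  0  1  1  2  2  0
So g(6) = 0.
By the Sprague-Grundy theorem, the Grundy value of a sum of independent games is the XOR of the component values.
Combined value = 6 XOR 2 XOR 0 XOR 0 = 4.

4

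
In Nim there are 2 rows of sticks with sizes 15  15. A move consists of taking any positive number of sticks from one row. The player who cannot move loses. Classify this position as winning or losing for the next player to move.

Losing position

Compute the nim-sum pairwise:
15 ^ 15 = 0
The nim-sum is 0, so this is a P-position: the player to move is in a losing position under optimal play.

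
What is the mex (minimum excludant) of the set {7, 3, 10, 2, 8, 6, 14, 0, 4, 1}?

The values 0, 1, 2, 3, 4 are all present; 5 is the first non-negative integer missing from the set.

5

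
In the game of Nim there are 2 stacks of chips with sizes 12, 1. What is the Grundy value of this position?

13

Nim-sum: 12 ⊕ 1 = 13.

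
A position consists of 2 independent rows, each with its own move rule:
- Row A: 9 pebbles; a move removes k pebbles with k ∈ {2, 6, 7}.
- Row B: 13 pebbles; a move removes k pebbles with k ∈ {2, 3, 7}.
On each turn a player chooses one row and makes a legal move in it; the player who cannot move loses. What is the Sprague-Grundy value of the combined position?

Grundy values for row A (subtraction set {2, 6, 7}):
g(0) = mex{} = 0
g(1) = mex{} = 0
g(2) = mex{0} = 1
g(3) = mex{0} = 1
g(4) = mex{1} = 0
g(5) = mex{1} = 0
g(6) = mex{0} = 1
g(7) = mex{0} = 1
g(8) = mex{0,1} = 2
g(9) = mex{1} = 0
So g(9) = 0.
Grundy values for row B (subtraction set {2, 3, 7}):
k:     0  1  2  3  4  5  6  7  8  9 10 11 12 13
g(k):  0  0  1  1  2  0  0  1  1  2  0  0  1  1
So g(13) = 1.
By the Sprague-Grundy theorem, the Grundy value of a sum of independent games is the XOR of the component values.
Combined value = 0 ⊕ 1 = 1.

1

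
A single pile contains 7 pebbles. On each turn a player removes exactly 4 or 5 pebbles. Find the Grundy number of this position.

1

Compute g(0), g(1), … for moves {4, 5}:
g(0) = mex{} = 0
g(1) = mex{} = 0
g(2) = mex{} = 0
g(3) = mex{} = 0
g(4) = mex{0} = 1
g(5) = mex{0} = 1
g(6) = mex{0} = 1
g(7) = mex{0} = 1
So g(7) = 1.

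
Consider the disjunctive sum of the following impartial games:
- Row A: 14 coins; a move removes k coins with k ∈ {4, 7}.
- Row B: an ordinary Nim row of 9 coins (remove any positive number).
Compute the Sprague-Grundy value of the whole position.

9

Build the Grundy sequence for row A with g(k) = mex{g(k−s) : s ∈ {4, 7}, s ≤ k}:
k:     0  1  2  3  4  5  6  7  8  9 10 11 12 13 14
g(k):  0  0  0  0  1  1  1  1  2  2  2  0  0  0  0
So g(14) = 0.
Row B is a plain Nim row of size 9, so its Grundy value is 9.
By the Sprague-Grundy theorem, the Grundy value of a sum of independent games is the XOR of the component values.
Combined value = 0 XOR 9 = 9.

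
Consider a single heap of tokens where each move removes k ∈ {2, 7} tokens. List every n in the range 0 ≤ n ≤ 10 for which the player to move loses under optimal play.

Build the Grundy sequence with g(k) = mex{g(k−s) : s ∈ {2, 7}, s ≤ k}:
g(0) = mex{} = 0
g(1) = mex{} = 0
g(2) = mex{0} = 1
g(3) = mex{0} = 1
g(4) = mex{1} = 0
g(5) = mex{1} = 0
g(6) = mex{0} = 1
g(7) = mex{0} = 1
g(8) = mex{0,1} = 2
g(9) = mex{1} = 0
g(10) = mex{1,2} = 0
The P-positions (g = 0) in 0..10 are 0, 1, 4, 5, 9, 10.

0, 1, 4, 5, 9, 10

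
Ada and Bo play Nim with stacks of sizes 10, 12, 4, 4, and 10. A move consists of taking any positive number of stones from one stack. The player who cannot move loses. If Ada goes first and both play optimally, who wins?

Ada wins

Write each in binary and XOR column by column:
  1010  (10)
  1100  (12)
  0100  (4)
  0100  (4)
  1010  (10)
  ----
  1100  (12)
The nim-sum is 12 ≠ 0, so this is an N-position: the player to move can win; Ada has a winning move.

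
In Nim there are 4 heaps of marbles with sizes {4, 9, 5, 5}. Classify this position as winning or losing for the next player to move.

Compute the nim-sum pairwise:
4 ^ 9 = 13
13 ^ 5 = 8
8 ^ 5 = 13
The nim-sum is 13 ≠ 0, so this is an N-position: the player to move can win.

Winning position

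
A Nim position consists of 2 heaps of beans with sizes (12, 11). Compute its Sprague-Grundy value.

7

Compute the nim-sum pairwise:
12 ⊕ 11 = 7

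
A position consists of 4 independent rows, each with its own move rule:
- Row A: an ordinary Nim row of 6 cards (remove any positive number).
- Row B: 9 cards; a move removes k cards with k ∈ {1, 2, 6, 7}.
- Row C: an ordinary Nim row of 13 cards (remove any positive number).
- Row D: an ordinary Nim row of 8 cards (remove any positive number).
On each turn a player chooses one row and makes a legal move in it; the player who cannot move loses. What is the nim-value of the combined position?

2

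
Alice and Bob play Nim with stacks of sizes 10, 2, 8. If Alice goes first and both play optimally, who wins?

Nim-sum: 10 ^ 2 ^ 8 = 0.
The nim-sum is 0, so this is a P-position: the player to move is in a losing position under optimal play; Alice is about to move from it and so loses — Bob wins.

Bob wins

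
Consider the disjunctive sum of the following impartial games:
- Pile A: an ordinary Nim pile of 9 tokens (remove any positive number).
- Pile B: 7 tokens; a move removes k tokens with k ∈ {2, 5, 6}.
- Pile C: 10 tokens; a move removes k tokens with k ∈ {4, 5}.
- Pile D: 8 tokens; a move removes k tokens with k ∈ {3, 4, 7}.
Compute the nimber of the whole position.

8

Pile A is a plain Nim pile of size 9, so its Grundy value is 9.
Build the Grundy sequence for pile B with g(k) = mex{g(k−s) : s ∈ {2, 5, 6}, s ≤ k}:
g(0) = mex{} = 0
g(1) = mex{} = 0
g(2) = mex{0} = 1
g(3) = mex{0} = 1
g(4) = mex{1} = 0
g(5) = mex{0,1} = 2
g(6) = mex{0} = 1
g(7) = mex{0,1,2} = 3
So g(7) = 3.
Build the Grundy sequence for pile C with g(k) = mex{g(k−s) : s ∈ {4, 5}, s ≤ k}:
k:     0  1  2  3  4  5  6  7  8  9 10
g(k):  0  0  0  0  1  1  1  1  2  0  0
So g(10) = 0.
Build the Grundy sequence for pile D with g(k) = mex{g(k−s) : s ∈ {3, 4, 7}, s ≤ k}:
g(0) = mex{} = 0
g(1) = mex{} = 0
g(2) = mex{} = 0
g(3) = mex{0} = 1
g(4) = mex{0} = 1
g(5) = mex{0} = 1
g(6) = mex{0,1} = 2
g(7) = mex{0,1} = 2
g(8) = mex{0,1} = 2
So g(8) = 2.
By the Sprague-Grundy theorem, the Grundy value of a sum of independent games is the XOR of the component values.
Combined value = 9 XOR 3 XOR 0 XOR 2 = 8.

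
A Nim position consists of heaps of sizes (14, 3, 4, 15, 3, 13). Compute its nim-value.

Bitwise XOR of the heap sizes:
  1110  (14)
  0011  (3)
  0100  (4)
  1111  (15)
  0011  (3)
  1101  (13)
  ----
  1000  (8)

8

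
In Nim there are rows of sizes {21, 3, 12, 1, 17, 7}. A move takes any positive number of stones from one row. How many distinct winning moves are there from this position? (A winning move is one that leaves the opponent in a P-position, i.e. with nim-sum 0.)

1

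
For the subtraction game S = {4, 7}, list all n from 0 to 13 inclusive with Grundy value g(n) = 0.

0, 1, 2, 3, 11, 12, 13

Build the Grundy sequence with g(k) = mex{g(k−s) : s ∈ {4, 7}, s ≤ k}:
g(0) = mex{} = 0
g(1) = mex{} = 0
g(2) = mex{} = 0
g(3) = mex{} = 0
g(4) = mex{0} = 1
g(5) = mex{0} = 1
g(6) = mex{0} = 1
g(7) = mex{0} = 1
g(8) = mex{0,1} = 2
g(9) = mex{0,1} = 2
g(10) = mex{0,1} = 2
g(11) = mex{1} = 0
g(12) = mex{1,2} = 0
g(13) = mex{1,2} = 0
The P-positions (g = 0) in 0..13 are 0, 1, 2, 3, 11, 12, 13.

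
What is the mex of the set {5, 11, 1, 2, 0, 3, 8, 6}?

The values 0, 1, 2, 3 are all present; 4 is the first non-negative integer missing from the set.

4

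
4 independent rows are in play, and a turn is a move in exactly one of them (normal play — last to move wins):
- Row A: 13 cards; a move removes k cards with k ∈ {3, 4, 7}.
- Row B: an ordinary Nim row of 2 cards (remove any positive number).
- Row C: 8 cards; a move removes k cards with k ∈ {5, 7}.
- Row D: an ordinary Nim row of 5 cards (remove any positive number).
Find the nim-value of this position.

7

Grundy values for row A (subtraction set {3, 4, 7}):
k:     0  1  2  3  4  5  6  7  8  9 10 11 12 13
g(k):  0  0  0  1  1  1  2  2  2  3  0  0  0  1
So g(13) = 1.
Row B is a plain Nim row of size 2, so its Grundy value is 2.
Build the Grundy sequence for row C with g(k) = mex{g(k−s) : s ∈ {5, 7}, s ≤ k}:
k:     0  1  2  3  4  5  6  7  8
g(k):  0  0  0  0  0  1  1  1  1
So g(8) = 1.
Row D is a plain Nim row of size 5, so its Grundy value is 5.
The value of a disjunctive sum is the nim-sum of the parts.
Combined value = 1 ⊕ 2 ⊕ 1 ⊕ 5 = 7.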